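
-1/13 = -0.08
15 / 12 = 5 / 4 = 1.25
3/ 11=0.27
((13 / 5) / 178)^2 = 169 / 792100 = 0.00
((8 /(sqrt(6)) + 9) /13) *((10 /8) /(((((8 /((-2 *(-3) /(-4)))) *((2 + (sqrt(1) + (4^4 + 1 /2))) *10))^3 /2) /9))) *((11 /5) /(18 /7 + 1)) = -6237 /1723144217600000 -231 *sqrt(6) /430786054400000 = -0.00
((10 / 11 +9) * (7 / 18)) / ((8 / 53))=40439 / 1584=25.53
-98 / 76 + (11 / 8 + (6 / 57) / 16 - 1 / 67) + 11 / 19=3341 / 5092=0.66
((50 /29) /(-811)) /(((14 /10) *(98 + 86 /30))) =-0.00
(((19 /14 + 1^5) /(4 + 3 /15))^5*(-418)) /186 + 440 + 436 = 736301008302649 /840646341024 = 875.87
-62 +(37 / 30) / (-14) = -26077 / 420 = -62.09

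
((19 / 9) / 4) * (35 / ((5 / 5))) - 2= 593 / 36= 16.47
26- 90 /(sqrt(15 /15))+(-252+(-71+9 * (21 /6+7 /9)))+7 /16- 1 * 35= -6129 /16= -383.06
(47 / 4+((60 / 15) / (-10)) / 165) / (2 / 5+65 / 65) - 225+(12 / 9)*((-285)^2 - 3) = 499326787 / 4620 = 108079.39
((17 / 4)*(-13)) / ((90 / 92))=-5083 / 90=-56.48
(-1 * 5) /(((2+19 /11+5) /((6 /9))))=-55 /144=-0.38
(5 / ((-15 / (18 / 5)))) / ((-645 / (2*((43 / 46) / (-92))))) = -1 / 26450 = -0.00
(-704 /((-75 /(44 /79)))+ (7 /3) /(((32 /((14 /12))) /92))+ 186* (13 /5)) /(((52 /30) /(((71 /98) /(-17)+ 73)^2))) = 298108481759884031 /195462583680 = 1525143.46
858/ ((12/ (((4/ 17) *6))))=1716/ 17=100.94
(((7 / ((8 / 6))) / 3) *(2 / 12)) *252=147 / 2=73.50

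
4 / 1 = 4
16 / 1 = 16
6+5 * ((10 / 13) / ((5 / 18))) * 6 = 1158 / 13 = 89.08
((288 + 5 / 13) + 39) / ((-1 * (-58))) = 2128 / 377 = 5.64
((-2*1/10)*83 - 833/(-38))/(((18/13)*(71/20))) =4381/4047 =1.08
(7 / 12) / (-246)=-7 / 2952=-0.00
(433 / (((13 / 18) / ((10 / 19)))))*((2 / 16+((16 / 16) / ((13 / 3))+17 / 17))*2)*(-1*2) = -5494770 / 3211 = -1711.23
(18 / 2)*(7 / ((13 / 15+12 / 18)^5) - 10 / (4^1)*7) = -1931766795 / 12872686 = -150.07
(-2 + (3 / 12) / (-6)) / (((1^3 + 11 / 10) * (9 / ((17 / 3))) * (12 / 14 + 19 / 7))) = -833 / 4860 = -0.17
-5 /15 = -1 /3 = -0.33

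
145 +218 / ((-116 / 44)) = 1807 / 29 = 62.31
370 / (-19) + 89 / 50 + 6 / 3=-14909 / 950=-15.69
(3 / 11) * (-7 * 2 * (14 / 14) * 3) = -126 / 11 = -11.45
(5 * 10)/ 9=50/ 9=5.56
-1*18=-18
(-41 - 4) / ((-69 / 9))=135 / 23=5.87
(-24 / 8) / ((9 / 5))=-1.67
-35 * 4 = -140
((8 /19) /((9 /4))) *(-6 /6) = -32 /171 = -0.19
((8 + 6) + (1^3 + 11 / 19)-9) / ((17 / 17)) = 125 / 19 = 6.58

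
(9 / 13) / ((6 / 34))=51 / 13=3.92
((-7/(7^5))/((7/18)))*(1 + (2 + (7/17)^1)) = -1044/285719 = -0.00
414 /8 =207 /4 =51.75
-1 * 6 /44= -3 /22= -0.14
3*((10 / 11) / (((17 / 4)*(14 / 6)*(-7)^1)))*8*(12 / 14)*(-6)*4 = 414720 / 64141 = 6.47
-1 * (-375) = 375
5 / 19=0.26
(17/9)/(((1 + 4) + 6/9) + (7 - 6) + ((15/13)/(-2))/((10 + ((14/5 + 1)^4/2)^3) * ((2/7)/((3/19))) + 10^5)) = 3249004671042520013/11467074848136054090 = 0.28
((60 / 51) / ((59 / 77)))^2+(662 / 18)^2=110411451649 / 81486729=1354.96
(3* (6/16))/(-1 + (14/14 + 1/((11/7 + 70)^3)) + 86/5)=5658817545/86517046408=0.07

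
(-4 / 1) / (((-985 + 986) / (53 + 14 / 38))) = -4056 / 19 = -213.47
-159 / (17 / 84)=-785.65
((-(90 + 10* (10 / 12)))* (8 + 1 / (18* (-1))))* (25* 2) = -1054625 / 27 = -39060.19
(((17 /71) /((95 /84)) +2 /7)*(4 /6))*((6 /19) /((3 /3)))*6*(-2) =-1127328 /897085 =-1.26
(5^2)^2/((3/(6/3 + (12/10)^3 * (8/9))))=2210/3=736.67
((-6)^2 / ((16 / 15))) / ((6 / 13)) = 585 / 8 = 73.12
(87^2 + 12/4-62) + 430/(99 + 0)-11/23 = 17109071/2277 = 7513.87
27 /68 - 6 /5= -273 /340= -0.80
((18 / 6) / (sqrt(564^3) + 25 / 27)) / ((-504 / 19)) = 4275 / 7324076387656 - 650997*sqrt(141) / 915509548457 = -0.00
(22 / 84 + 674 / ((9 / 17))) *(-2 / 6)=-160445 / 378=-424.46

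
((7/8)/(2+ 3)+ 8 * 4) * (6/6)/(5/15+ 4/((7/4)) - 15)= -2079/800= -2.60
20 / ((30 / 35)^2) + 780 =7265 / 9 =807.22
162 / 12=27 / 2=13.50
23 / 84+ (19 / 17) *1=1.39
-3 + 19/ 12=-17/ 12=-1.42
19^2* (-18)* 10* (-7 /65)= 90972 /13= 6997.85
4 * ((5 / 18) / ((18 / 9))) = 5 / 9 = 0.56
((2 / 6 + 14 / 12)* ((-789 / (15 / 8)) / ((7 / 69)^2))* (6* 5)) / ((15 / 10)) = -60102864 / 49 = -1226589.06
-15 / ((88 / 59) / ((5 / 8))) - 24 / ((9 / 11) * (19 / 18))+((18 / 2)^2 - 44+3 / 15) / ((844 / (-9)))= -34.47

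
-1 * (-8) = 8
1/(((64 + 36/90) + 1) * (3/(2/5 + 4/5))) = 2/327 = 0.01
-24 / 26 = -12 / 13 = -0.92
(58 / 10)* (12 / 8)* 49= 426.30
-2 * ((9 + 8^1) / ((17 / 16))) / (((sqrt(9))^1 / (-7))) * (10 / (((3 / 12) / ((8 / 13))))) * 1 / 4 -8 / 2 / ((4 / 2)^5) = 143321 / 312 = 459.36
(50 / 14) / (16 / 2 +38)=25 / 322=0.08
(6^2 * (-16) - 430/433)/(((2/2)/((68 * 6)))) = -101933904/433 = -235413.17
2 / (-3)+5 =13 / 3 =4.33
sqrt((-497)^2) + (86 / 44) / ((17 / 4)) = 93025 / 187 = 497.46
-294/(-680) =147/340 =0.43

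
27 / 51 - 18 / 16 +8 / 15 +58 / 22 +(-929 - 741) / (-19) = 38572297 / 426360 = 90.47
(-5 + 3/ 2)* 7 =-49/ 2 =-24.50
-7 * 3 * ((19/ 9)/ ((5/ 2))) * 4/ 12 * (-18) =532/ 5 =106.40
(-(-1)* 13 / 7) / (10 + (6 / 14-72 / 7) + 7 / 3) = 3 / 4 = 0.75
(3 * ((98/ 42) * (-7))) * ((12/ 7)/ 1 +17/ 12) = -1841/ 12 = -153.42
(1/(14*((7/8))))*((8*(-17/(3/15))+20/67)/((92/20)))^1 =-39600/3283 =-12.06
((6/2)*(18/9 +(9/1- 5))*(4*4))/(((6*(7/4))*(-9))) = -64/21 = -3.05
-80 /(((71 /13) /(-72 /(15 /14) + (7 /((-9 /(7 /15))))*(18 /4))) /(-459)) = -32858280 /71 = -462792.68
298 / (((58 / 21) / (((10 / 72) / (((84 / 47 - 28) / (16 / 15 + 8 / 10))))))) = -49021 / 45936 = -1.07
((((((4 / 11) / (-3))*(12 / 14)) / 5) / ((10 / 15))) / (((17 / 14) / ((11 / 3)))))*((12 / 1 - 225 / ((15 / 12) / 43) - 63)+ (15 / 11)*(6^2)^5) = -426779736 / 55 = -7759631.56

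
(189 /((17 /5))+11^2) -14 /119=3000 /17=176.47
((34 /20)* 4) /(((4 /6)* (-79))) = -51 /395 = -0.13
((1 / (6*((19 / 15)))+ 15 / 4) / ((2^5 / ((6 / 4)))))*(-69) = -61065 / 4864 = -12.55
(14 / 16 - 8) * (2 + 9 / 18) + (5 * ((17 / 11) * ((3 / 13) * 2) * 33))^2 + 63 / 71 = 2656013037 / 191984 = 13834.55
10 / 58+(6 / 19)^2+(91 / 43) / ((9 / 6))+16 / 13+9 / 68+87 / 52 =1408492430 / 298460721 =4.72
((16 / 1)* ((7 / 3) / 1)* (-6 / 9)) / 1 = -224 / 9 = -24.89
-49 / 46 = -1.07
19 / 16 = 1.19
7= 7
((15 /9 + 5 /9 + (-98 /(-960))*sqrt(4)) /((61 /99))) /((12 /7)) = 134519 /58560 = 2.30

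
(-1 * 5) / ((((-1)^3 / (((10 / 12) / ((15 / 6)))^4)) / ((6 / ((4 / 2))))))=5 / 27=0.19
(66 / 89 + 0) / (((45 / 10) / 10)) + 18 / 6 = 1241 / 267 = 4.65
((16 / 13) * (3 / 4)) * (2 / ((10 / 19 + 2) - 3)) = -152 / 39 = -3.90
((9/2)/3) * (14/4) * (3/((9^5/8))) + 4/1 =26258/6561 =4.00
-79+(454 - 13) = 362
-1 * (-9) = 9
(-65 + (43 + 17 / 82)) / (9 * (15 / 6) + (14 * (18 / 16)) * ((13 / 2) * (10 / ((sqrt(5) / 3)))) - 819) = -325234 * sqrt(5) / 30421467 - 421732 / 30421467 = -0.04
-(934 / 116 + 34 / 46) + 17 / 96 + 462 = 453.39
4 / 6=2 / 3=0.67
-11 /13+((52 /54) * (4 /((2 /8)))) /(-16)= -635 /351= -1.81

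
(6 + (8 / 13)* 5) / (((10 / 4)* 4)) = 59 / 65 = 0.91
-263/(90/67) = -17621/90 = -195.79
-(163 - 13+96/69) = -3482/23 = -151.39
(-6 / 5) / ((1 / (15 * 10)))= -180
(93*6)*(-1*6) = -3348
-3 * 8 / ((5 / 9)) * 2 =-432 / 5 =-86.40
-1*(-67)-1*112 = -45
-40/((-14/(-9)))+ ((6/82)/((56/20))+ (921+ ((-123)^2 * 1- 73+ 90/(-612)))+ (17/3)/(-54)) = 12607685803/790398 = 15951.06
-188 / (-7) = 188 / 7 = 26.86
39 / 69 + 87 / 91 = 3184 / 2093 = 1.52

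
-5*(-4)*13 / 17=260 / 17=15.29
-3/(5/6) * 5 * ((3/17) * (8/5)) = -432/85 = -5.08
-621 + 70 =-551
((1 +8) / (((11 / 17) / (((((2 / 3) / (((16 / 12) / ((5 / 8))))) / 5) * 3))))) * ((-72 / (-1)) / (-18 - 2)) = -9.39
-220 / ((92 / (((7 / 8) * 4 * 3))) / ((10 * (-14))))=80850 / 23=3515.22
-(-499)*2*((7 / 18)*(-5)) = -17465 / 9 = -1940.56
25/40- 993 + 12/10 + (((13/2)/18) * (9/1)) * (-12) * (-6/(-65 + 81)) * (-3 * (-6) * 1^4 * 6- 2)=22363/40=559.08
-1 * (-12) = 12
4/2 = 2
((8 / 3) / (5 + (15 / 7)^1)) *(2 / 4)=14 / 75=0.19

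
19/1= 19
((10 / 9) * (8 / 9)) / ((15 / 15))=80 / 81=0.99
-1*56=-56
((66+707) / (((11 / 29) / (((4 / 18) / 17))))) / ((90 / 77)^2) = 12082763 / 619650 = 19.50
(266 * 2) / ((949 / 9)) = 4788 / 949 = 5.05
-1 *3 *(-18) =54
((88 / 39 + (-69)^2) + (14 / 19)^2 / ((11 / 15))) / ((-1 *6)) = -737795417 / 929214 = -794.00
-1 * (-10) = 10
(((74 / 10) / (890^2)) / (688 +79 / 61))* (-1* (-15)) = 6771 / 33305428700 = 0.00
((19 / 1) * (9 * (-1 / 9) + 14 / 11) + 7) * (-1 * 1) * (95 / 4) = -6365 / 22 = -289.32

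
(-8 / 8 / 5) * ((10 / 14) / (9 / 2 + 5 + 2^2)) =-2 / 189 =-0.01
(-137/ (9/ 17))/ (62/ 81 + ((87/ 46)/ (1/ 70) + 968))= -482103/ 2051455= -0.24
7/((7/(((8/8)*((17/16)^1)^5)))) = 1419857/1048576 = 1.35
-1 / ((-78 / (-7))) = -7 / 78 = -0.09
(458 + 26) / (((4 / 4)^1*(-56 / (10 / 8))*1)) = -605 / 56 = -10.80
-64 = -64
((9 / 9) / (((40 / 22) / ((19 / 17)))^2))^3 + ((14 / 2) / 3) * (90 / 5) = 64965130119990241 / 1544804416000000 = 42.05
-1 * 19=-19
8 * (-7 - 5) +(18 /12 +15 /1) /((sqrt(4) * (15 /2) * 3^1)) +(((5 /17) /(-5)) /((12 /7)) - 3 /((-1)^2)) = -33547 /340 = -98.67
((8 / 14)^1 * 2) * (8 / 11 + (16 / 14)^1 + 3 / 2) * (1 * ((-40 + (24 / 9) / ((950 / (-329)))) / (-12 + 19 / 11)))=40354672 / 2630075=15.34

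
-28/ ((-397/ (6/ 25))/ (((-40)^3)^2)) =27525120000/ 397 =69332795.97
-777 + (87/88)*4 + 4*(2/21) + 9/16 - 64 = -3090233/3696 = -836.10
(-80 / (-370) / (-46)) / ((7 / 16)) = -64 / 5957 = -0.01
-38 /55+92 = 5022 /55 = 91.31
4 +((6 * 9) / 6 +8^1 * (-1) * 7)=-43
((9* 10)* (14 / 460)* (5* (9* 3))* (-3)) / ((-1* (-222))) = -8505 / 1702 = -5.00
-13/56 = -0.23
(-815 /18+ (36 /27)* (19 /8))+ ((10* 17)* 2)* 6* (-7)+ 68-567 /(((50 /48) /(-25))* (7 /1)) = -110791 /9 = -12310.11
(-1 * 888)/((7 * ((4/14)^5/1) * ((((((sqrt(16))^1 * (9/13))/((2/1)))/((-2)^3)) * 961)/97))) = 112023457/2883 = 38856.56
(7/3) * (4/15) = 28/45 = 0.62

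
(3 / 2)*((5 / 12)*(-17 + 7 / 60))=-10.55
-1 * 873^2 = -762129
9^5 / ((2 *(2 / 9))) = 531441 / 4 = 132860.25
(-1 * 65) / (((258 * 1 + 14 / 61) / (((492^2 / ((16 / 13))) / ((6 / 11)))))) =-259941435 / 2864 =-90761.67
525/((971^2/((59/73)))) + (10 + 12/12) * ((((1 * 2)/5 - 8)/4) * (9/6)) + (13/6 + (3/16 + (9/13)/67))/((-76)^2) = -2605214824612639997/83103229472190720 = -31.35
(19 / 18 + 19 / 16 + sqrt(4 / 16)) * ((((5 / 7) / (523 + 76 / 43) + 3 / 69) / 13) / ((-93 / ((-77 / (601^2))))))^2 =39145299875 / 228293906332804676779075609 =0.00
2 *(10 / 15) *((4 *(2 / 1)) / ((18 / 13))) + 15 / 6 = 551 / 54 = 10.20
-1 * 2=-2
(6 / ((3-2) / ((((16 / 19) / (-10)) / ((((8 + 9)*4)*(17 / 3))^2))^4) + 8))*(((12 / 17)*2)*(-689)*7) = -569586654 / 134758472711611616805388632787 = -0.00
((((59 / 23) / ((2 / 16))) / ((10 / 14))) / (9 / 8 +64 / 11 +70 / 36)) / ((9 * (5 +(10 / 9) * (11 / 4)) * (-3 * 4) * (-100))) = 109032 / 2934383125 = 0.00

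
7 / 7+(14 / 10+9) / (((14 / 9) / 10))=475 / 7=67.86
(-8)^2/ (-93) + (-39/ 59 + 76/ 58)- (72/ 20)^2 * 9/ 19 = -466938643/ 75583425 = -6.18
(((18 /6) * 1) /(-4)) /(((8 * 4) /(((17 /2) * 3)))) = -153 /256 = -0.60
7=7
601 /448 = 1.34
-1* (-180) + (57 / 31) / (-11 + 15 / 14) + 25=882547 / 4309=204.81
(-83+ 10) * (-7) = 511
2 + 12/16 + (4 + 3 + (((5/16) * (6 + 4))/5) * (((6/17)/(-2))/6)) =2647/272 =9.73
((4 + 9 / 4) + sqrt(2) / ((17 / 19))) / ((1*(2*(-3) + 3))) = -2.61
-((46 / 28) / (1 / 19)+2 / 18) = -3947 / 126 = -31.33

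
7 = 7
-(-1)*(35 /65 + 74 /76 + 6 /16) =1.89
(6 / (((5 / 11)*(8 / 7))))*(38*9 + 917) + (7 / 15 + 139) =176171 / 12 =14680.92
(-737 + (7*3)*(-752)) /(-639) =16529 /639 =25.87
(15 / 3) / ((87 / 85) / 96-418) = -13600 / 1136931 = -0.01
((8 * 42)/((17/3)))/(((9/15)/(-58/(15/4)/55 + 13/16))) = 49091/935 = 52.50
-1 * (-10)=10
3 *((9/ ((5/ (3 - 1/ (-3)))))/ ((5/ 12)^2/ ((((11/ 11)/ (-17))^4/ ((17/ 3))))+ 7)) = 7776/ 35499449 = 0.00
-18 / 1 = -18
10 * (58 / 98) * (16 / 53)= 4640 / 2597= 1.79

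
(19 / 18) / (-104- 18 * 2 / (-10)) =-95 / 9036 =-0.01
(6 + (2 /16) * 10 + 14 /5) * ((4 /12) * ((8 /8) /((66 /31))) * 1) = 2077 /1320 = 1.57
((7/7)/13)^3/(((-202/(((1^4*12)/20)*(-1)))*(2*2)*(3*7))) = 1/62131160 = 0.00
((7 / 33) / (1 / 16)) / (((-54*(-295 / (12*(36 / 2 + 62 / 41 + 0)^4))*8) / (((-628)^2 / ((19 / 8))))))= 7236977950720000000 / 940800390057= 7692362.83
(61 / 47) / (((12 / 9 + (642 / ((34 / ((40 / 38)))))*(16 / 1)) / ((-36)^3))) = -189.61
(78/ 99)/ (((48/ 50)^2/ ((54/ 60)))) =1625/ 2112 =0.77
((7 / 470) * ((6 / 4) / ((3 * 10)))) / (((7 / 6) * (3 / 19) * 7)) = 19 / 32900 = 0.00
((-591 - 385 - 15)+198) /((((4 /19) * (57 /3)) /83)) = -65819 /4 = -16454.75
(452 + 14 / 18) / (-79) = -4075 / 711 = -5.73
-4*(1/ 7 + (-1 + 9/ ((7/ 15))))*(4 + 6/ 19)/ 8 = -39.77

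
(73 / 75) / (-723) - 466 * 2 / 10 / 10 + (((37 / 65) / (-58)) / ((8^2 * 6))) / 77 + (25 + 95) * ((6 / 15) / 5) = 22457736577 / 80593793280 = 0.28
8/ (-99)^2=8/ 9801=0.00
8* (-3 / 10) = -12 / 5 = -2.40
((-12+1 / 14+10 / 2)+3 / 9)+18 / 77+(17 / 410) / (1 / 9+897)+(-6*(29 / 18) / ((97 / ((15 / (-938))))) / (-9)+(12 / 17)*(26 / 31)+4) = -1263975419349473 / 714282982611660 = -1.77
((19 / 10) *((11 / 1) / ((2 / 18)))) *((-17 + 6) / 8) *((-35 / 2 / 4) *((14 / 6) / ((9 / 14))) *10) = 3942785 / 96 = 41070.68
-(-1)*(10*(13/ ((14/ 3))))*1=195/ 7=27.86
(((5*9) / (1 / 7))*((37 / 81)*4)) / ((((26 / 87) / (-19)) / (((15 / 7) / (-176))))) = 509675 / 1144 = 445.52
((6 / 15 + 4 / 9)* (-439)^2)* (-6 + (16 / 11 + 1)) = -95204174 / 165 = -576994.99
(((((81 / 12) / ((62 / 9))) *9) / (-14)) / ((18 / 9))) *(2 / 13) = -2187 / 45136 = -0.05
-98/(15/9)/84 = -0.70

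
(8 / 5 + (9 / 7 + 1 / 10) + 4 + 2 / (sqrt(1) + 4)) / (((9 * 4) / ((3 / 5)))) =0.12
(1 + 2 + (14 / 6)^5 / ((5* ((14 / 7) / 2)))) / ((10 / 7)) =71582 / 6075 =11.78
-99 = -99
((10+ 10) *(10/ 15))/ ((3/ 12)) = 160/ 3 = 53.33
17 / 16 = 1.06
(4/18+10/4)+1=67/18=3.72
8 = 8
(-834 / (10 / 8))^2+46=11130046 / 25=445201.84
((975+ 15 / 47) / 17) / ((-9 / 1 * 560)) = -191 / 16779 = -0.01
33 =33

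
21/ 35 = 3/ 5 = 0.60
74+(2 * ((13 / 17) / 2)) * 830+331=17675 / 17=1039.71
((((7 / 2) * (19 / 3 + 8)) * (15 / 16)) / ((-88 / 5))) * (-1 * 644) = 1211525 / 704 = 1720.92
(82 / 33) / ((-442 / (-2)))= 82 / 7293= 0.01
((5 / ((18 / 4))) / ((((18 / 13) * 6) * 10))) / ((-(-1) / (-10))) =-65 / 486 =-0.13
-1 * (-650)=650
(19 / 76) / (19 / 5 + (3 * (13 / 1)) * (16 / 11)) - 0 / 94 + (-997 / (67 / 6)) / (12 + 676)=-9640129 / 76726792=-0.13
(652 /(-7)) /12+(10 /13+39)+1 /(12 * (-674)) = 7852519 /245336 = 32.01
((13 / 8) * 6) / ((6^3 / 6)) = 13 / 48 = 0.27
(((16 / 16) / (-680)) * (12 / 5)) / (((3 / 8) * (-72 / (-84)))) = -14 / 1275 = -0.01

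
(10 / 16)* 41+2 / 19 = 3911 / 152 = 25.73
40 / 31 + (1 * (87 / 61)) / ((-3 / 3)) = -257 / 1891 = -0.14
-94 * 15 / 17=-1410 / 17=-82.94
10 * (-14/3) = -140/3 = -46.67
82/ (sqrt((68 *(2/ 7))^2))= 4.22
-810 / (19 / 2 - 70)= 1620 / 121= 13.39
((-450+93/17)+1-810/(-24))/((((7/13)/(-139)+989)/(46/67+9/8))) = -48891845405/65136803968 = -0.75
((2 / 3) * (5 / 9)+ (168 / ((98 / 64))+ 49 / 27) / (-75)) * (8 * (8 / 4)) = -253264 / 14175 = -17.87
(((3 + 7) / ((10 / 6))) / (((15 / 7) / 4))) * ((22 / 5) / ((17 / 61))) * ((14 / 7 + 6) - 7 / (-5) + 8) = 6538224 / 2125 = 3076.81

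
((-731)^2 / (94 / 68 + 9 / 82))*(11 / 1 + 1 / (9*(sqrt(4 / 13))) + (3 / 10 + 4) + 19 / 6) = 372449617*sqrt(13) / 18720 + 103168543909 / 15600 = 6685103.57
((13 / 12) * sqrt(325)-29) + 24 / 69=-659 / 23 + 65 * sqrt(13) / 12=-9.12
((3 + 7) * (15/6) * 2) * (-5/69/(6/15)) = -9.06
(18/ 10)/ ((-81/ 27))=-0.60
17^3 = 4913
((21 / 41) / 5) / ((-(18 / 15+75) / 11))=-77 / 5207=-0.01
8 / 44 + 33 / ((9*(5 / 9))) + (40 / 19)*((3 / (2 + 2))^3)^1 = 64121 / 8360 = 7.67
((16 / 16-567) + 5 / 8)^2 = 20457529 / 64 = 319648.89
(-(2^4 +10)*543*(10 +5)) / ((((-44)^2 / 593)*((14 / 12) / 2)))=-188369415 / 1694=-111198.00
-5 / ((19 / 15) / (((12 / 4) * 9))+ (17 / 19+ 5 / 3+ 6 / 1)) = -38475 / 66241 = -0.58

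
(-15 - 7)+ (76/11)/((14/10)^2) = -9958/539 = -18.47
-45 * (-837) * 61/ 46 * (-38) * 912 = -39812206320/ 23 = -1730965492.17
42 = 42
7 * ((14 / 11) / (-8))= -49 / 44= -1.11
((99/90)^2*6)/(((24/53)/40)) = 641.30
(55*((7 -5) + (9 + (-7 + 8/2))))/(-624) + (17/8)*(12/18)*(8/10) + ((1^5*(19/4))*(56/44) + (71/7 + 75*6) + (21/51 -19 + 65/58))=449.15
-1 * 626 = -626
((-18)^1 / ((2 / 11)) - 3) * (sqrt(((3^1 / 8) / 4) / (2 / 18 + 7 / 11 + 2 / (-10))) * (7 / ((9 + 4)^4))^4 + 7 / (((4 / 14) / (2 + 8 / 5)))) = -44982 / 5 - 367353 * sqrt(89430) / 721311604354566947644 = -8996.40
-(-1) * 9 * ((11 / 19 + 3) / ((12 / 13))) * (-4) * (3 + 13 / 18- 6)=18122 / 57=317.93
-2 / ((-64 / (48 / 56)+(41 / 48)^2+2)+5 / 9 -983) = 1536 / 809765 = 0.00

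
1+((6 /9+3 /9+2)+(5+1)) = 10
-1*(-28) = 28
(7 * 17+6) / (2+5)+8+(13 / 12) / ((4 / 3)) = 26.67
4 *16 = 64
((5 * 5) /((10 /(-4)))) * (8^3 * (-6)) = 30720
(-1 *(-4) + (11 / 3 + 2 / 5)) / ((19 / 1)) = 121 / 285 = 0.42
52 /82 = 26 /41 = 0.63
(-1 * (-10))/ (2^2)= 5/ 2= 2.50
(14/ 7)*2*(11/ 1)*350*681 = 10487400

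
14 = 14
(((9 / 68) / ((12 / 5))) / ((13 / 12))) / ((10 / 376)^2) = 79524 / 1105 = 71.97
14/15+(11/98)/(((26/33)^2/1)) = 1107157/993720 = 1.11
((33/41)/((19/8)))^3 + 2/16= 619927091/3781833112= 0.16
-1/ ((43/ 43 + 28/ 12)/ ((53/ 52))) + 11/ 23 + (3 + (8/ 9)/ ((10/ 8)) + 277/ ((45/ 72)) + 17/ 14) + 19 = 352099613/ 753480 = 467.30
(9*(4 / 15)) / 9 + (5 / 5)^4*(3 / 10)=17 / 30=0.57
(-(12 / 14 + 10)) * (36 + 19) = -4180 / 7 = -597.14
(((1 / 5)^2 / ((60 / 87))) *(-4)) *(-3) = 87 / 125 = 0.70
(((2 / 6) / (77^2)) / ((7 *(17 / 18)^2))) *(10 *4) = 4320 / 11994367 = 0.00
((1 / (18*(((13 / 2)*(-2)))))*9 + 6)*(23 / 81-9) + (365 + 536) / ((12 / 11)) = 3259901 / 4212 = 773.96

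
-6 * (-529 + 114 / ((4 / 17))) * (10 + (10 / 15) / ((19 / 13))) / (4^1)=13261 / 19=697.95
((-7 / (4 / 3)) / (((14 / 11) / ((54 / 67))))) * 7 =-6237 / 268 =-23.27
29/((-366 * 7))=-0.01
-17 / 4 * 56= -238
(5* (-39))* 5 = -975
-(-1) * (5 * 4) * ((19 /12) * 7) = 665 /3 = 221.67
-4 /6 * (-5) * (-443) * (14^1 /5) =-12404 /3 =-4134.67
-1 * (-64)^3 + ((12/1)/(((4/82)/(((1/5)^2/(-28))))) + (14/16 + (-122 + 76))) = 366937933/1400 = 262098.52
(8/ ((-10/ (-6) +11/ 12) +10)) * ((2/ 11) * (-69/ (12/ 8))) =-8832/ 1661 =-5.32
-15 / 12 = -5 / 4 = -1.25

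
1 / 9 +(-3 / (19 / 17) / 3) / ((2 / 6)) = -440 / 171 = -2.57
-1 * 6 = -6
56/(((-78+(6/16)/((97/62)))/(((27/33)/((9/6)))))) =-43456/110627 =-0.39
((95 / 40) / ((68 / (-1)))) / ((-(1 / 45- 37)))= -855 / 905216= -0.00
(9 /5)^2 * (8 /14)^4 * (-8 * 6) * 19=-18911232 /60025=-315.06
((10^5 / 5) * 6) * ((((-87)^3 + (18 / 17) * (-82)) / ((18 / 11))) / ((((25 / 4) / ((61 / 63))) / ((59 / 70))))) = -15759627125440 / 2499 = -6306373399.54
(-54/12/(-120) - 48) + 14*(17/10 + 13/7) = 147/80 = 1.84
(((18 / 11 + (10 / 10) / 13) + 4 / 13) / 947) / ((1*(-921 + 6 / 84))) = -4046 / 1745982953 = -0.00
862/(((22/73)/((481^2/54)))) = 7279311143/594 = 12254732.56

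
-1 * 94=-94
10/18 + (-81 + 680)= 5396/9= 599.56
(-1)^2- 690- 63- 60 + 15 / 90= -4871 / 6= -811.83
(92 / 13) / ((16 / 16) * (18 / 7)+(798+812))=161 / 36686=0.00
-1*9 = -9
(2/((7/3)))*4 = 24/7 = 3.43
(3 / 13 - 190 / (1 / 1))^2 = 6086089 / 169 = 36012.36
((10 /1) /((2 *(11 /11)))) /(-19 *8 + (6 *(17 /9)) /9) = -27 /814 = -0.03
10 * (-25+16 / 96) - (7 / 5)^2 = -18772 / 75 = -250.29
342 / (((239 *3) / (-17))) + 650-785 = -34203 / 239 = -143.11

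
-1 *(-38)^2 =-1444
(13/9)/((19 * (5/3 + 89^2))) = 0.00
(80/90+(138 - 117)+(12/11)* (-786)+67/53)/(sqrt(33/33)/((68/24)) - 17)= 74418860/1484901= 50.12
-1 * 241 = -241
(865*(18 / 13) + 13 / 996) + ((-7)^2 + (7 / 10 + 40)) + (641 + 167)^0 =83411363 / 64740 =1288.41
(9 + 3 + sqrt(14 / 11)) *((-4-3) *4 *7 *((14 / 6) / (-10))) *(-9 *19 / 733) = -140.06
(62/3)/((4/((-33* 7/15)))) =-2387/30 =-79.57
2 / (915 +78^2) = 2 / 6999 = 0.00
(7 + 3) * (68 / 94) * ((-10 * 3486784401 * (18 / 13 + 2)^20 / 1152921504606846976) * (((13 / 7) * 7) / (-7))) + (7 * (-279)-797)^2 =477751552035587915226762503947280425 / 63041932562729765491537739776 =7578313.87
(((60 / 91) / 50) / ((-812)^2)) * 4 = 3 / 37500190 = 0.00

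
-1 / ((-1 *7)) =1 / 7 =0.14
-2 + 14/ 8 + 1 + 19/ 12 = 7/ 3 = 2.33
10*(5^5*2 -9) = 62410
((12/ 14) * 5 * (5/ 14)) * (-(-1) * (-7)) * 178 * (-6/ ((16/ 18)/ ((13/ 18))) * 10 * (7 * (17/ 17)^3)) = 1301625/ 2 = 650812.50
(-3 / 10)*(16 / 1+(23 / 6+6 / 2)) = -137 / 20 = -6.85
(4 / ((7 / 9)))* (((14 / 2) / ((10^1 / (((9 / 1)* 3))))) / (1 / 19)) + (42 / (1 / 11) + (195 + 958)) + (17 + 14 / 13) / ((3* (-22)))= 14849947 / 4290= 3461.53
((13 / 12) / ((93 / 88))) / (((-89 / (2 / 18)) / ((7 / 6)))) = -1001 / 670437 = -0.00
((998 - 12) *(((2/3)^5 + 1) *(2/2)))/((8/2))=135575/486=278.96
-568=-568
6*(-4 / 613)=-0.04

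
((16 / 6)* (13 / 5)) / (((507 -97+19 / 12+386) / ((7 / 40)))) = 364 / 239275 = 0.00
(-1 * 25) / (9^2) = -25 / 81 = -0.31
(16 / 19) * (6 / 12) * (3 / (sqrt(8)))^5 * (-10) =-1215 * sqrt(2) / 304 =-5.65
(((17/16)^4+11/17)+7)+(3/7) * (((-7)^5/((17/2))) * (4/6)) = -556.02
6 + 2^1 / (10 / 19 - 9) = 928 / 161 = 5.76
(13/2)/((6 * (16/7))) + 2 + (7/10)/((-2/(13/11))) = 2.06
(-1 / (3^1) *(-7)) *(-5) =-11.67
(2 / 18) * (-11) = -11 / 9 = -1.22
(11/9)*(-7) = -77/9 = -8.56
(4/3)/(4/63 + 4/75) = 525/46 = 11.41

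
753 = 753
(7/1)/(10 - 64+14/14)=-7/53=-0.13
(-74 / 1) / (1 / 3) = -222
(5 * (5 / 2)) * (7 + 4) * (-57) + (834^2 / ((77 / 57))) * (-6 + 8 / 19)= -443580591 / 154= -2880393.45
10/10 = 1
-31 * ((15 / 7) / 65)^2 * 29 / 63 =-899 / 57967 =-0.02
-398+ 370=-28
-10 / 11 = -0.91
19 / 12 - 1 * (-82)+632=8587 / 12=715.58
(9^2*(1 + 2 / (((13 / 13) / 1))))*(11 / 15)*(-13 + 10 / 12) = -21681 / 10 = -2168.10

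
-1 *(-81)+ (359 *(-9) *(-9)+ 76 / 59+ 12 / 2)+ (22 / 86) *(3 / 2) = 29167.67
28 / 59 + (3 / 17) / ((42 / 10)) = 3627 / 7021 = 0.52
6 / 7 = 0.86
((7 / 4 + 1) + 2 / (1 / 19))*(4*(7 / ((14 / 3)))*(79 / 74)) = 38631 / 148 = 261.02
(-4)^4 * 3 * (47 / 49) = 36096 / 49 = 736.65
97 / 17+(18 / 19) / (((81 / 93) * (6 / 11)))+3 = 31105 / 2907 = 10.70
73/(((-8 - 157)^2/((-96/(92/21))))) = -0.06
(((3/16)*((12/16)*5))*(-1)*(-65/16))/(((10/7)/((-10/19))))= -20475/19456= -1.05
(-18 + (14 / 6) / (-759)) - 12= -68317 / 2277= -30.00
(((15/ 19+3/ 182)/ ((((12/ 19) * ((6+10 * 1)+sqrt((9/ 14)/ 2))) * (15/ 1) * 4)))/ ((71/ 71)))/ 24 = 929/ 16752060 -929 * sqrt(7)/ 1250820480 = 0.00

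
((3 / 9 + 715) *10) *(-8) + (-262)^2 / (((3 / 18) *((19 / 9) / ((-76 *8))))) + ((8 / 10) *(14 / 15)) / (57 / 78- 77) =-17649799376656 / 148725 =-118674058.68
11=11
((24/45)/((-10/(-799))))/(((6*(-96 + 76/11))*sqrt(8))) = -0.03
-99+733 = 634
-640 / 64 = -10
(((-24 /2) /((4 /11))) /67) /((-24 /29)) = 0.60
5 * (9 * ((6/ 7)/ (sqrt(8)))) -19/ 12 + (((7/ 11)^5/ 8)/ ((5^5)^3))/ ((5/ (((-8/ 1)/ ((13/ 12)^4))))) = -13335536897129426260049/ 8422444356079101562500 + 135 * sqrt(2)/ 14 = 12.05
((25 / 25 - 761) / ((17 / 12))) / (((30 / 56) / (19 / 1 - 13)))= -102144 / 17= -6008.47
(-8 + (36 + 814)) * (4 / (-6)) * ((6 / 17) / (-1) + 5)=-133036 / 51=-2608.55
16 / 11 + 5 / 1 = 71 / 11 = 6.45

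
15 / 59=0.25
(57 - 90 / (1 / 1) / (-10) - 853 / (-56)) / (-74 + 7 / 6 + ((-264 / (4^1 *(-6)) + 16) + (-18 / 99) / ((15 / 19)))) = -250195 / 141876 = -1.76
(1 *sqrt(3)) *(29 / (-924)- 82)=-75797 *sqrt(3) / 924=-142.08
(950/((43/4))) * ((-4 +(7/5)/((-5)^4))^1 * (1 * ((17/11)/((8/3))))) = -12105717/59125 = -204.75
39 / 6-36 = -59 / 2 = -29.50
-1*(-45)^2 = -2025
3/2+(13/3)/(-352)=1571/1056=1.49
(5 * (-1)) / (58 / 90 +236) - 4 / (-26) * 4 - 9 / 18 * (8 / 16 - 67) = 18741189 / 553748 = 33.84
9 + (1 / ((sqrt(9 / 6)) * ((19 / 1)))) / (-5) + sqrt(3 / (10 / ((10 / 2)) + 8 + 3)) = -sqrt(6) / 285 + sqrt(39) / 13 + 9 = 9.47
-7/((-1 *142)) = 7/142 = 0.05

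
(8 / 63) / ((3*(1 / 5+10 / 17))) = 680 / 12663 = 0.05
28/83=0.34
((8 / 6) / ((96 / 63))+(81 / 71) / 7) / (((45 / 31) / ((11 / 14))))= 1407307 / 2504880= 0.56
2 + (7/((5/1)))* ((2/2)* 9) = 73/5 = 14.60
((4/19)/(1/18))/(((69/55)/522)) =689040/437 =1576.75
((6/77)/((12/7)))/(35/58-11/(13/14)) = -377/93247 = -0.00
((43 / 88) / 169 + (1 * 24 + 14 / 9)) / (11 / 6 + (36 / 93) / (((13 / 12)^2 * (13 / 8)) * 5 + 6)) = 172542303839 / 12544844988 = 13.75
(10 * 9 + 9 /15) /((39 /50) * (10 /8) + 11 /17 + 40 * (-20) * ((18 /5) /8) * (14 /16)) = -61608 /213097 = -0.29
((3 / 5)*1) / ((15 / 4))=4 / 25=0.16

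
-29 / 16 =-1.81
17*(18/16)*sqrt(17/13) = 153*sqrt(221)/104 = 21.87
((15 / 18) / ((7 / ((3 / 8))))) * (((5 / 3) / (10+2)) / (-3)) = -25 / 12096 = -0.00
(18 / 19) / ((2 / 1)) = 9 / 19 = 0.47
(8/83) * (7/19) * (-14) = -784/1577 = -0.50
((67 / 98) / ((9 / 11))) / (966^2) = 737 / 823043592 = 0.00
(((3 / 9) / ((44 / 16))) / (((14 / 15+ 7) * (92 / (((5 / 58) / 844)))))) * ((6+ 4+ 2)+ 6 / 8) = 75 / 346775968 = 0.00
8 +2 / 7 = 58 / 7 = 8.29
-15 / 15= -1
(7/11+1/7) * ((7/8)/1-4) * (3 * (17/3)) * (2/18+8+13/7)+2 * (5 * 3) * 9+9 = -216107/1617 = -133.65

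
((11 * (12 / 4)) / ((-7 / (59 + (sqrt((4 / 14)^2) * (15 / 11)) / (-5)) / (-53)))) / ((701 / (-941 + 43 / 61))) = -19747.67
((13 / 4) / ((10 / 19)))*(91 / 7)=3211 / 40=80.28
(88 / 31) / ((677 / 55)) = 0.23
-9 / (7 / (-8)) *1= 72 / 7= 10.29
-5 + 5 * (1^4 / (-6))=-5.83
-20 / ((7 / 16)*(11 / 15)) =-4800 / 77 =-62.34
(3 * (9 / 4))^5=14348907 / 1024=14012.60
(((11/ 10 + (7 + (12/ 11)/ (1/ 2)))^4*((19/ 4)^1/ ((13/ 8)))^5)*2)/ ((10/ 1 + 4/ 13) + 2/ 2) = 421829.47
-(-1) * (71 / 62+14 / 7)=195 / 62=3.15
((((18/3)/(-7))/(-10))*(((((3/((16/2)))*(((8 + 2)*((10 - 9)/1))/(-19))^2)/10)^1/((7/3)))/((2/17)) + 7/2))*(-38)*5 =-214563/3724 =-57.62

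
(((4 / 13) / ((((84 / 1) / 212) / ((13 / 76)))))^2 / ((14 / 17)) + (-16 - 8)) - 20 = -98020063 / 2228814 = -43.98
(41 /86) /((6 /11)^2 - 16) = -0.03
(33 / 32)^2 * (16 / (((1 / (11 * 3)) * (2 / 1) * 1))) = 35937 / 128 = 280.76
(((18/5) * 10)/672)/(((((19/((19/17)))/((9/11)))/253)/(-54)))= -16767/476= -35.22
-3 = -3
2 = 2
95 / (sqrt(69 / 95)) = 95 * sqrt(6555) / 69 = 111.47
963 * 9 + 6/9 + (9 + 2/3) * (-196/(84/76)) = 62581/9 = 6953.44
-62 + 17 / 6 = -355 / 6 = -59.17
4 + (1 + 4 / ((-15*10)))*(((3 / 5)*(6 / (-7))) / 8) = 13781 / 3500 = 3.94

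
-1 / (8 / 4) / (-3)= 1 / 6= 0.17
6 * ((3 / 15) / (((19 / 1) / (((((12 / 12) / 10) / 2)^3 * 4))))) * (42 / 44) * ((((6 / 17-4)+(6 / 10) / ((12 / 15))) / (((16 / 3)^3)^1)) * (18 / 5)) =-3015873 / 1455308800000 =-0.00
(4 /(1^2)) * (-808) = -3232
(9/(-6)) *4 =-6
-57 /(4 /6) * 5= -427.50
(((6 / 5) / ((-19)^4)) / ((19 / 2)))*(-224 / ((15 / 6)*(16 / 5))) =-336 / 12380495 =-0.00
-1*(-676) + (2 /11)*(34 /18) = 66958 /99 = 676.34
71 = 71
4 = 4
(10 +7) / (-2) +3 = -11 / 2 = -5.50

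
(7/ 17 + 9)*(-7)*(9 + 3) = -13440/ 17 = -790.59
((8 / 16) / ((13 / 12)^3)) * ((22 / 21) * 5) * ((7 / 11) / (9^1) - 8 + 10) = 65600 / 15379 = 4.27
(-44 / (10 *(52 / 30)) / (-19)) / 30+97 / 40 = 24003 / 9880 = 2.43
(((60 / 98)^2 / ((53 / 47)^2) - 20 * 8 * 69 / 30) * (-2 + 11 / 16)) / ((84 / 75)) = 46499145225 / 107910544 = 430.90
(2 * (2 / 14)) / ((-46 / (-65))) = 65 / 161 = 0.40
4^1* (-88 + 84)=-16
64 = 64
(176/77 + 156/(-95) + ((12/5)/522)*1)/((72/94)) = 881297/1041390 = 0.85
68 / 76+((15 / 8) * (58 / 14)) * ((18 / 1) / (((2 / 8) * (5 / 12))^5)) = 947679732359 / 83125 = 11400658.43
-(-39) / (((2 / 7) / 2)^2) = 1911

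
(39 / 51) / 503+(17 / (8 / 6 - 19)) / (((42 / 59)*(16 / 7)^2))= -59683803 / 232039936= -0.26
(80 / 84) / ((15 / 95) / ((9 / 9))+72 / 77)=4180 / 4797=0.87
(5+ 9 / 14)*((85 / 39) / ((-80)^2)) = 1343 / 698880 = 0.00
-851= -851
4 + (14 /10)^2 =149 /25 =5.96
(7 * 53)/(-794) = -371/794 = -0.47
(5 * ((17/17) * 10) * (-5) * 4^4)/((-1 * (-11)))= -64000/11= -5818.18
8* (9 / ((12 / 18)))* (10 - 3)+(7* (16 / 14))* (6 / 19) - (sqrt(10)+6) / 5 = 71946 / 95 - sqrt(10) / 5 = 756.69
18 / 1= 18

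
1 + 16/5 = 21/5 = 4.20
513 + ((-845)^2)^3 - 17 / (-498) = 181288224859305536741 / 498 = 364032580038766138.03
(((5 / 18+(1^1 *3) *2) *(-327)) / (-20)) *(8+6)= 86219 / 60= 1436.98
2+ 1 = 3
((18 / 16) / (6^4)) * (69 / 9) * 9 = 23 / 384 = 0.06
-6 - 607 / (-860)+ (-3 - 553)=-482713 / 860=-561.29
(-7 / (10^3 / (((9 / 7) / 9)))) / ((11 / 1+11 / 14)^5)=-67228 / 15287262890625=-0.00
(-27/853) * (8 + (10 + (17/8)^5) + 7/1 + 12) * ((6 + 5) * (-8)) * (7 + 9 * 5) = 10163206053/873472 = 11635.41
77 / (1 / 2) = 154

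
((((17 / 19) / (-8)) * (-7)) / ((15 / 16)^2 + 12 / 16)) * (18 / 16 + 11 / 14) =0.92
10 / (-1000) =-1 / 100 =-0.01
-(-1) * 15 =15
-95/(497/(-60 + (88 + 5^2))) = -5035/497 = -10.13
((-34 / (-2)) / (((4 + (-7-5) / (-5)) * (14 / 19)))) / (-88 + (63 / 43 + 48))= -69445 / 742336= -0.09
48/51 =16/17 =0.94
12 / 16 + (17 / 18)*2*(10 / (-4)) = -143 / 36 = -3.97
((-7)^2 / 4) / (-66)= -49 / 264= -0.19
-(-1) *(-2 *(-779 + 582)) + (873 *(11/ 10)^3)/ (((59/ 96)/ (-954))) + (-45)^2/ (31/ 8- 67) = -1343247809074/ 744875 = -1803319.76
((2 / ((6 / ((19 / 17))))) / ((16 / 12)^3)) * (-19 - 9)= -1197 / 272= -4.40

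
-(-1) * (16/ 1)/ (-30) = -8/ 15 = -0.53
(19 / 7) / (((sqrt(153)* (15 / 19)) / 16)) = 5776* sqrt(17) / 5355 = 4.45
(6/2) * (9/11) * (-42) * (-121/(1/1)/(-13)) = -12474/13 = -959.54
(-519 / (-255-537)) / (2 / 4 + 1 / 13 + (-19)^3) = -2249 / 23538108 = -0.00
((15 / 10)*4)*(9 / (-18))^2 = 3 / 2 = 1.50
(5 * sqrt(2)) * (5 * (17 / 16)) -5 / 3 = -5 / 3 + 425 * sqrt(2) / 16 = 35.90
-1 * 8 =-8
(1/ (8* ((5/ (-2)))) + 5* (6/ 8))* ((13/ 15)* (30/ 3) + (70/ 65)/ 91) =32.11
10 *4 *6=240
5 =5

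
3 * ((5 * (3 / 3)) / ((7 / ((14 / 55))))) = 6 / 11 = 0.55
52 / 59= 0.88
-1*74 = -74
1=1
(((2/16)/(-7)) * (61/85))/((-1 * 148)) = 61/704480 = 0.00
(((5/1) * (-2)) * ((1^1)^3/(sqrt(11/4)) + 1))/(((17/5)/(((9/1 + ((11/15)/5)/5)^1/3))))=-14.19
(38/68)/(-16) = -0.03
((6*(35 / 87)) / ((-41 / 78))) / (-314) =2730 / 186673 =0.01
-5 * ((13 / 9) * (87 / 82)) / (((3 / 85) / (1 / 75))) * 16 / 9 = -5.15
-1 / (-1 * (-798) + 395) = -1 / 1193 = -0.00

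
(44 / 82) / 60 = 11 / 1230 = 0.01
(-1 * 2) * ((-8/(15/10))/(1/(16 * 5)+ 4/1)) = 2560/963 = 2.66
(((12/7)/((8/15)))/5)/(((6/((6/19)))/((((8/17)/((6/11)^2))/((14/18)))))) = 0.07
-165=-165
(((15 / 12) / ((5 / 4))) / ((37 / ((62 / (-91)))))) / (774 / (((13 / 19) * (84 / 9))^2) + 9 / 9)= -45136 / 48973607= -0.00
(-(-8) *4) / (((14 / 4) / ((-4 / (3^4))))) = -256 / 567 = -0.45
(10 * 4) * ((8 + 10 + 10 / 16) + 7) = 1025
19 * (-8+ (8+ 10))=190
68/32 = 17/8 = 2.12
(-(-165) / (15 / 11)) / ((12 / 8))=242 / 3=80.67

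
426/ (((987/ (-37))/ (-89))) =467606/ 329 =1421.29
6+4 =10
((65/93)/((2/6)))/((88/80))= 650/341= 1.91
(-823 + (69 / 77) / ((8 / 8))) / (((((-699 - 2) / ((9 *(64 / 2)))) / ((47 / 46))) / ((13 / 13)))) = 428427936 / 1241471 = 345.10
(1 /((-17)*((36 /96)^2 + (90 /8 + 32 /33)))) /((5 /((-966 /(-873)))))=-9856 /9358075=-0.00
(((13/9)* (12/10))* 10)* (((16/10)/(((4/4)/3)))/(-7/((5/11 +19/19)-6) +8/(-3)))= -960/13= -73.85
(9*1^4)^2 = 81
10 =10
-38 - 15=-53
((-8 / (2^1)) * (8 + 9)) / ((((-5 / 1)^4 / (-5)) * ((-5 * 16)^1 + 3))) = -68 / 9625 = -0.01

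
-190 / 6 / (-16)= 95 / 48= 1.98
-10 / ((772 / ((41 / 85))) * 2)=-41 / 13124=-0.00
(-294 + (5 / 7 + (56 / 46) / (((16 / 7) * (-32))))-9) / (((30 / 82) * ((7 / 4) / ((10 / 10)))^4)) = -510847454 / 5798415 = -88.10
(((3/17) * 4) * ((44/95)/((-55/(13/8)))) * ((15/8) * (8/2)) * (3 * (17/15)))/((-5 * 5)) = 117/11875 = 0.01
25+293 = 318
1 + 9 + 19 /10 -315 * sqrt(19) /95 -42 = -301 /10 -63 * sqrt(19) /19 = -44.55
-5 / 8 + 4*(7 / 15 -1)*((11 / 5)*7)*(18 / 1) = -118397 / 200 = -591.98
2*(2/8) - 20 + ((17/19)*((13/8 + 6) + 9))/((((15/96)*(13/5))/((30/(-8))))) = -156.81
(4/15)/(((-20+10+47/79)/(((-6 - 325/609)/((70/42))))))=1257364/11312175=0.11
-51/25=-2.04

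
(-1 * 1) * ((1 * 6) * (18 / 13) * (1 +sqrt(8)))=-216 * sqrt(2) / 13 - 108 / 13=-31.81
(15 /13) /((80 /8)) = 3 /26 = 0.12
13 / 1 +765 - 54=724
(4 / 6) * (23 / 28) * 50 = 575 / 21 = 27.38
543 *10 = 5430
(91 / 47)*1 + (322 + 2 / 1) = 15319 / 47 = 325.94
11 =11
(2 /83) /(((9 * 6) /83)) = 1 /27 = 0.04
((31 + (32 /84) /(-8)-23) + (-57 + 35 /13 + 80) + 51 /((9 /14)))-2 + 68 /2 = 13193 /91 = 144.98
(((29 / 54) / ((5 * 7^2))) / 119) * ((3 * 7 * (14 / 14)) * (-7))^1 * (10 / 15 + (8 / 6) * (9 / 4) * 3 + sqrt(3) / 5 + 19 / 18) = -5597 / 192780- 29 * sqrt(3) / 53550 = -0.03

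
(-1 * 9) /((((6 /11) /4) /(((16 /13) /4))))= -264 /13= -20.31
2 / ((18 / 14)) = 14 / 9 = 1.56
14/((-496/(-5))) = 35/248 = 0.14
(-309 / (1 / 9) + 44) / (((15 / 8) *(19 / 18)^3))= -42565824 / 34295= -1241.17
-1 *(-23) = 23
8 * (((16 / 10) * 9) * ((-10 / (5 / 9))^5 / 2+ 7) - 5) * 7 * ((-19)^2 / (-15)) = 1375172557304 / 75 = 18335634097.39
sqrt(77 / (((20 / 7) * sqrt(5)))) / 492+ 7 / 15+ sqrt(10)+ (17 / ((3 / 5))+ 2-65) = -171 / 5+ 7 * sqrt(11) * 5^(1 / 4) / 4920+ sqrt(10) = -31.03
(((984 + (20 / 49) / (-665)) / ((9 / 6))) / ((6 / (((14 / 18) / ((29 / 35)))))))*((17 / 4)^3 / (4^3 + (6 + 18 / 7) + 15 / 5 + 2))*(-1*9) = -39382141265 / 43083792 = -914.08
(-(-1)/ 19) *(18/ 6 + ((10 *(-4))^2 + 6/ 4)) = 3209/ 38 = 84.45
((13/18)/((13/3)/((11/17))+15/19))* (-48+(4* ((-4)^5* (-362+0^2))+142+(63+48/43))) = 57749957265/403684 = 143057.34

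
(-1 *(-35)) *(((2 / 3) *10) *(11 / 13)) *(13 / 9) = 7700 / 27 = 285.19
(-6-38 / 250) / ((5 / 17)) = -13073 / 625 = -20.92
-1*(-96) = 96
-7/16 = -0.44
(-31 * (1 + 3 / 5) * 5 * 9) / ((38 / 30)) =-33480 / 19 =-1762.11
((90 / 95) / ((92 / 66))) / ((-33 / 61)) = -549 / 437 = -1.26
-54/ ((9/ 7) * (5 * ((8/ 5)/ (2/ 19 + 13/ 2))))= -34.68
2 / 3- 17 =-16.33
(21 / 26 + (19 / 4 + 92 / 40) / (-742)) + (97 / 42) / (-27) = 11136287 / 15626520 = 0.71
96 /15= 32 /5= 6.40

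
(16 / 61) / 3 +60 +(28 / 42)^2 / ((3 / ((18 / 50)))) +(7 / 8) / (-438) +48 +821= 4964945917 / 5343600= 929.14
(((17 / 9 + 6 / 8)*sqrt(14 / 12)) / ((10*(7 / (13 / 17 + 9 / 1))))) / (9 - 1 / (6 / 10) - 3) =1577*sqrt(42) / 111384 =0.09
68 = 68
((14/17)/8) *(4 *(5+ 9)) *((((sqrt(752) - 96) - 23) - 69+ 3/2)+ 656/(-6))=-1547.31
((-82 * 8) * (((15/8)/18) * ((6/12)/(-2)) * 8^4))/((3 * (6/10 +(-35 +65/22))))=-23091200/31131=-741.74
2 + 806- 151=657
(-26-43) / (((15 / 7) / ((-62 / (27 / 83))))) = 828506 / 135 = 6137.08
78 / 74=39 / 37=1.05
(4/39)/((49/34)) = 136/1911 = 0.07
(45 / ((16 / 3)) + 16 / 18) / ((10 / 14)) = 9401 / 720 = 13.06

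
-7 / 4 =-1.75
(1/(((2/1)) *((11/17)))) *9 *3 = 459/22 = 20.86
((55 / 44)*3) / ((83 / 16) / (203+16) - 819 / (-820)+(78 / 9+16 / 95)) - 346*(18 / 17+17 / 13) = -4866836443418 / 5946522361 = -818.43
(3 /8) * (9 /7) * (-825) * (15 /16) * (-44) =3675375 /224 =16407.92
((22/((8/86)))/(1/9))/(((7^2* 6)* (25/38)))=26961/2450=11.00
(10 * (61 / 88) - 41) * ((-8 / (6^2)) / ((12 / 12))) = 1499 / 198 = 7.57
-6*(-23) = 138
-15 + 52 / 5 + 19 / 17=-296 / 85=-3.48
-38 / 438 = -19 / 219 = -0.09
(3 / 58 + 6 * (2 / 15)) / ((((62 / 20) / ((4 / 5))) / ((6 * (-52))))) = -308256 / 4495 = -68.58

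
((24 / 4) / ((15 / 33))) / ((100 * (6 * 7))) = 11 / 3500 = 0.00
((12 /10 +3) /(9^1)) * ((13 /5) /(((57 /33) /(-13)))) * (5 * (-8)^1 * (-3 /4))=-26026 /95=-273.96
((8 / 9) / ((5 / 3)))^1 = 8 / 15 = 0.53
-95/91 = -1.04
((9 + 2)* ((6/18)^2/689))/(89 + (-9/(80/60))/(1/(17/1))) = -44/638703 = -0.00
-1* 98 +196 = 98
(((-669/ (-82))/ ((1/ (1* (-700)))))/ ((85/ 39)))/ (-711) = 202930/ 55063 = 3.69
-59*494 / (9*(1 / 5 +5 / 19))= -1384435 / 198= -6992.10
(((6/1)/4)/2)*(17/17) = 3/4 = 0.75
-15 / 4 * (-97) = 1455 / 4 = 363.75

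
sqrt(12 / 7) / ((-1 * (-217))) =2 * sqrt(21) / 1519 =0.01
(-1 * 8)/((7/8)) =-64/7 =-9.14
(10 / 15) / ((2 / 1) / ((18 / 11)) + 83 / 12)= 24 / 293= 0.08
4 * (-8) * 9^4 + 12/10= -1049754/5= -209950.80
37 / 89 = 0.42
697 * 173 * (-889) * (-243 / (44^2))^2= -6329846659941 / 3748096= -1688816.58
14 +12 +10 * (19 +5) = 266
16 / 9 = 1.78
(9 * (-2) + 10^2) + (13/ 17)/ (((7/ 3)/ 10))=10148/ 119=85.28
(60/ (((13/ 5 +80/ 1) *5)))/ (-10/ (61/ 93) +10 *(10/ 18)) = -1647/ 109858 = -0.01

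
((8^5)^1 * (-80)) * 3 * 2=-15728640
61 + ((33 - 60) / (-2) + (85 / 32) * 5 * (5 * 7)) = 17259 / 32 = 539.34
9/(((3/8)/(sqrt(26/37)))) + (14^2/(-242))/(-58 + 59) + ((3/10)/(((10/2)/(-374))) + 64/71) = -4799901/214775 + 24 * sqrt(962)/37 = -2.23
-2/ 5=-0.40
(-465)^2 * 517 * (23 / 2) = 2571131475 / 2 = 1285565737.50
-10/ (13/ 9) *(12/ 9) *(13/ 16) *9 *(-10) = 675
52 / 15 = 3.47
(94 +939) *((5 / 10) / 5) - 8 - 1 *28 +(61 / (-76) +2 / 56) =88489 / 1330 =66.53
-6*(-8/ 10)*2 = 48/ 5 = 9.60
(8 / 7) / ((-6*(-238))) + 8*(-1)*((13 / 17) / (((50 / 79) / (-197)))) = 1904.18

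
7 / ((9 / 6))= 14 / 3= 4.67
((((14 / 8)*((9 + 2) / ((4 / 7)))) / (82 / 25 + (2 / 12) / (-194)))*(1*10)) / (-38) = -19606125 / 7252148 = -2.70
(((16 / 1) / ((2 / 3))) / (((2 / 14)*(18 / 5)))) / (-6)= -70 / 9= -7.78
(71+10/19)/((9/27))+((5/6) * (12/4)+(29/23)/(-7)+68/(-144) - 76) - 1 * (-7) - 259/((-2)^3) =39600943/220248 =179.80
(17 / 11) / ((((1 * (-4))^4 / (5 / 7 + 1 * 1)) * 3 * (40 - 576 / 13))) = -0.00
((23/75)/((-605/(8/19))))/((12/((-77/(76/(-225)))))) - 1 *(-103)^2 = -421283551/39710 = -10609.00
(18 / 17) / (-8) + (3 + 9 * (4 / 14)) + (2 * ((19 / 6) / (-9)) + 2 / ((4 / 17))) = 170101 / 12852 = 13.24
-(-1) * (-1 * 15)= -15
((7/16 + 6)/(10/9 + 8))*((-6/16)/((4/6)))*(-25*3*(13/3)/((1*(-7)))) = -2711475/146944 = -18.45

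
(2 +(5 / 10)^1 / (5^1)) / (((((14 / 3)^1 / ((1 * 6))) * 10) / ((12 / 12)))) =27 / 100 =0.27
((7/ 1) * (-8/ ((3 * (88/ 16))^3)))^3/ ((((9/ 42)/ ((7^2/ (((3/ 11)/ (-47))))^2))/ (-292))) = 1949542939061387264/ 10356281643411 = 188247.39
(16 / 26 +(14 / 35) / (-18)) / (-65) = -347 / 38025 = -0.01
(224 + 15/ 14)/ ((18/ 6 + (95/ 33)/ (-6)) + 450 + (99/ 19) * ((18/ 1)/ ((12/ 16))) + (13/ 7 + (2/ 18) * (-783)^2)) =5927031/ 1809157123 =0.00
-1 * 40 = -40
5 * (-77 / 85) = -4.53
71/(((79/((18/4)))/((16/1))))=5112/79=64.71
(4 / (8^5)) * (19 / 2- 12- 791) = -1587 / 16384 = -0.10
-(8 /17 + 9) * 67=-10787 /17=-634.53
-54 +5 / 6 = -319 / 6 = -53.17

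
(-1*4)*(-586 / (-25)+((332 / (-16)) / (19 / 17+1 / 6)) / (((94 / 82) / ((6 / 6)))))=-5754358 / 153925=-37.38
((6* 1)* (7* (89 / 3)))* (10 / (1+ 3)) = 3115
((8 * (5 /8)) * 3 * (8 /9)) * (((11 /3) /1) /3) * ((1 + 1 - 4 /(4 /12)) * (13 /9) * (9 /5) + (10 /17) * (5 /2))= -61160 /153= -399.74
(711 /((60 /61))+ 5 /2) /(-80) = -14507 /1600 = -9.07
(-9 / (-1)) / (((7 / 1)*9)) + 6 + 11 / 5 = 8.34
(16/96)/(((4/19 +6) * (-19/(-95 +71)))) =2/59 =0.03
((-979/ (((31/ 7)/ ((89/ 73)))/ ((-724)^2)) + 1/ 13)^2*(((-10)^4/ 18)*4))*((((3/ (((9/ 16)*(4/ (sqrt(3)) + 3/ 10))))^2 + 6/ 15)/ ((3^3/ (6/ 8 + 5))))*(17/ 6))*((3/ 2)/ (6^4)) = 94176518941110511790286320963964151625/ 505808119156144471524 - 1080635389130366503091241055840000000*sqrt(3)/ 42150676596345372627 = 141784861578709610.09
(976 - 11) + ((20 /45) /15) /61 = 7946779 /8235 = 965.00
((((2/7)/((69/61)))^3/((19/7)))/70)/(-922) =-453962/4934758717665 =-0.00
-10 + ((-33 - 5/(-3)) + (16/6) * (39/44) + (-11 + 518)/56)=-55285/1848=-29.92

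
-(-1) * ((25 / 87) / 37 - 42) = -135173 / 3219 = -41.99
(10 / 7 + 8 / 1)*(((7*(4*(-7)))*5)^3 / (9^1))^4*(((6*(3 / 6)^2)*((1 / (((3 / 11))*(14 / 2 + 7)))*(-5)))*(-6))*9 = 9688849344072531024465920000000000000 / 81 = 119615424000895444746492800000000000.00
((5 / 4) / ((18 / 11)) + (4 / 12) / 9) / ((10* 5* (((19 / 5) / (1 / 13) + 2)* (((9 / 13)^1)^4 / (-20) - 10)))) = -4941053 / 158729930316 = -0.00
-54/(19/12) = -648/19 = -34.11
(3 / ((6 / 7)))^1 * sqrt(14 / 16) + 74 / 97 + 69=7 * sqrt(14) / 8 + 6767 / 97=73.04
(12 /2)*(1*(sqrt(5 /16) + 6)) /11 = 3*sqrt(5) /22 + 36 /11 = 3.58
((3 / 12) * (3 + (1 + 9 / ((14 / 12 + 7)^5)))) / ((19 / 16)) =4519883920 / 5367029731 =0.84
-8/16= -0.50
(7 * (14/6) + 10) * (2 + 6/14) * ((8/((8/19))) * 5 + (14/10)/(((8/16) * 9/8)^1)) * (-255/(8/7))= -100159597/72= -1391105.51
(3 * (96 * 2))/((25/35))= 4032/5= 806.40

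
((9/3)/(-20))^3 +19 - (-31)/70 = 1088611/56000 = 19.44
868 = 868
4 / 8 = 1 / 2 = 0.50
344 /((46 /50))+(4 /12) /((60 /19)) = 1548437 /4140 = 374.02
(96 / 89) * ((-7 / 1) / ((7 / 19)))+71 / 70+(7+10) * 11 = 1043649 / 6230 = 167.52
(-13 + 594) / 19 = 581 / 19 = 30.58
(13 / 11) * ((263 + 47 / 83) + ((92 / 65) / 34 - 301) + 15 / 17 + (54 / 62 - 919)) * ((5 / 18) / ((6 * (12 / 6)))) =-1357097791 / 51964308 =-26.12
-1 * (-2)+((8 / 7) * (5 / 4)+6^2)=276 / 7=39.43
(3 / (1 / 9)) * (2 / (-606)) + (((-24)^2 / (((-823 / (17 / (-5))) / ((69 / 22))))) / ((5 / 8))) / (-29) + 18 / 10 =861198048 / 662905925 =1.30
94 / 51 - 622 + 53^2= 111631 / 51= 2188.84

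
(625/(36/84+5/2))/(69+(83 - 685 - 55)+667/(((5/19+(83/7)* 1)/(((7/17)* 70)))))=0.21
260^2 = 67600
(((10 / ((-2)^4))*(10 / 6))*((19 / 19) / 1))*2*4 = 25 / 3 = 8.33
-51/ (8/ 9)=-459/ 8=-57.38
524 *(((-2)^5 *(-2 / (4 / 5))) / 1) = 41920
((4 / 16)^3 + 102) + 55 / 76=124931 / 1216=102.74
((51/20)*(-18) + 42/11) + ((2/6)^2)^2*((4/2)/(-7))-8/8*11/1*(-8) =2863697/62370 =45.91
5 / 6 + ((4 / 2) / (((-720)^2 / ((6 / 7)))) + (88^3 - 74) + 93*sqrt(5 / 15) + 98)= 31*sqrt(3) + 206084642401 / 302400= 681550.53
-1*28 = -28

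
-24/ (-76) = 6/ 19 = 0.32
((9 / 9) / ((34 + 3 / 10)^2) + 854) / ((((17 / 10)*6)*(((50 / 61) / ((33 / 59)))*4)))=1982851299 / 138825820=14.28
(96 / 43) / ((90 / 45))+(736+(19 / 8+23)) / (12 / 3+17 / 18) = 2374305 / 15308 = 155.10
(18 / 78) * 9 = 27 / 13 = 2.08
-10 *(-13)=130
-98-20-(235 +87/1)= -440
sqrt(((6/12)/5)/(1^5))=sqrt(10)/10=0.32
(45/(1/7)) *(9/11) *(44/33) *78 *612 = 16403825.45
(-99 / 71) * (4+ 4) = -792 / 71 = -11.15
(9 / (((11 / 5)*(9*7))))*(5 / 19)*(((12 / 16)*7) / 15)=5 / 836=0.01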